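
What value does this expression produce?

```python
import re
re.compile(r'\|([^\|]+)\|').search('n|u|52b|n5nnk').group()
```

`search` walks the string left to right and returns the first match it finds.
The match spans [1:4] → '|u|'.
Captured: group 1 = 'u'.

'|u|'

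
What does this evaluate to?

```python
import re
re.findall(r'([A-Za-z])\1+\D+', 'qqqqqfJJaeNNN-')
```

['q']

After group 1 captures some text, `\1` only succeeds where that same text appears again.
Matches: at [0:14] match 'qqqqqfJJaeNNN-', group 1 = 'q'.
With a single group, `findall` returns only what that group captured — 1 item.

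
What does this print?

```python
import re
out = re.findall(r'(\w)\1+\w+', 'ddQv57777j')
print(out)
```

`\1` is not a pattern — it's the concrete string captured by group 1, re-applied verbatim.
Scanning left to right: at [0:10] match 'ddQv57777j', group 1 = 'd'.
`findall` collects group 1 from the one match (1 total).

['d']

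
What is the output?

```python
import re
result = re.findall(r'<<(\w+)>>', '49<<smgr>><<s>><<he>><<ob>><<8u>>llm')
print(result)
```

['smgr', 's', 'he', 'ob', '8u']

`findall` collects group 1 from each match (5 total).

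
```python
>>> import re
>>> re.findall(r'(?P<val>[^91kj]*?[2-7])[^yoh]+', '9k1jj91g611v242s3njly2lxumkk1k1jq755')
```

Pattern: zero or more of any character except [91kj] (lazy), then a character in [2-7] (captured as 'val'); then one or more of any character except [yoh].
Scanning left to right: at [7:20] match 'g611v242s3njl', group 1 = 'g6'; at [20:36] match 'y2lxumkk1k1jq755', group 1 = 'y2'.
Because there's exactly one group, `findall` drops the full match and keeps group 1 from each hit.

['g6', 'y2']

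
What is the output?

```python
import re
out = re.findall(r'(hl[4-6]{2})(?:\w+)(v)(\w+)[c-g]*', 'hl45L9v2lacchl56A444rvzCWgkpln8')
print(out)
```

[('hl45', 'v', 'zCWgkpln8')]

This matches the literal 'hl', then exactly 2 of a character in [4-6] (captured); then one or more of a word character (non-capturing group); then a literal 'v' (captured); then one or more of a word character (captured); then zero or more of a character in [c-g].
`findall` packs the 3 group values into a tuple for every match.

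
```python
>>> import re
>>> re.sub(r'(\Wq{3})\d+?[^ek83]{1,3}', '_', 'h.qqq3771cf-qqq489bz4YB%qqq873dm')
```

A non-greedy quantifier consumes as few characters as it can — just enough that the remainder of the pattern still matches from where it stops; whatever follows it matches normally.
Each match is replaced by '_'.

'h_cf_4YB_3dm'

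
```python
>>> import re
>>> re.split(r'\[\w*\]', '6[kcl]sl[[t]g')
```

The string is cut at each match, leaving 3 pieces.

['6', 'sl[', 'g']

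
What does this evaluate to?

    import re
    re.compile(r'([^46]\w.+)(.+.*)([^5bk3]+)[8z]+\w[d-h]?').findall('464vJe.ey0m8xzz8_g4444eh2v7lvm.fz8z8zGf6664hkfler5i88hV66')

3 groups means the one result is a tuple of 3 captured strings — 1 here.

[('vJe.ey0m8xzz8_g4444eh2v7lvm.fz8z8zGf6664hkfler5', 'i', '8')]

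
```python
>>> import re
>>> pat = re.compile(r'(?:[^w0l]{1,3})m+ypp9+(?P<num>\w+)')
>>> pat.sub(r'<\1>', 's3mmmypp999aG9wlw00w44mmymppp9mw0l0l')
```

Pattern: 1 to 3 of any character except [w0l] (non-capturing group); then one or more of a literal 'm'; then the literal 'ypp', then one or more of the literal '9'; then one or more of a word character (captured as 'num').
Each match is replaced using the text its own group 1 captured.

'<aG9wlw00w44mmymppp9mw0l0l>'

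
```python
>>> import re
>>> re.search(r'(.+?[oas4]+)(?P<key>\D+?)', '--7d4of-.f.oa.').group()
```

Lazy quantifiers expand one character at a time until the remainder of the pattern can match.
The match spans [0:7] → '--7d4of'.

'--7d4of'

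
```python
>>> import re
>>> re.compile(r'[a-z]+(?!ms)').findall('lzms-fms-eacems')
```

A negative assertion filters positions out without eating any characters.
Matches: at [0:4] → 'lzms'; at [5:8] → 'fms'; at [9:15] → 'eacems'.
With no groups in the pattern, `findall` gives back each whole match — 3 here.

['lzms', 'fms', 'eacems']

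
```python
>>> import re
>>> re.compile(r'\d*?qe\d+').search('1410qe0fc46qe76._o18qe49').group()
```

'1410qe0'

The pattern matches zero or more of a digit (lazy), then the literal 'qe'; then one or more of a digit.
The match spans [0:7] → '1410qe0'.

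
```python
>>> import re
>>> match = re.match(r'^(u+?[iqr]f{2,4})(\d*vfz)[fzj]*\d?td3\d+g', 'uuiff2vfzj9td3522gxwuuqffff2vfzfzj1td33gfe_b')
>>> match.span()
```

`re.match` won't scan ahead — the pattern has to work from the very first character.
The match spans [0:18] → 'uuiff2vfzj9td3522g'.

(0, 18)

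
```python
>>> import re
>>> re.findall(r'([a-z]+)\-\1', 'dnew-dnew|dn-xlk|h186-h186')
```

`\1` is not a pattern — it's the concrete string captured by group 1, re-applied verbatim.
Scanning left to right: at [0:9] match 'dnew-dnew', group 1 = 'dnew'.
With a single group, `findall` returns only what that group captured — 1 item.

['dnew']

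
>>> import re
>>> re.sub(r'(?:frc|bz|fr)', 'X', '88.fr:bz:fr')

Matches: at [3:5] → 'fr'; at [6:8] → 'bz'; at [9:11] → 'fr'.
Each match is replaced by 'X'.

'88.X:X:X'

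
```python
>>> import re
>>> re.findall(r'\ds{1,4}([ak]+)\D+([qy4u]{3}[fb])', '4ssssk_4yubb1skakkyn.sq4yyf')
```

[('k', '4yub'), ('kakk', '4yyf')]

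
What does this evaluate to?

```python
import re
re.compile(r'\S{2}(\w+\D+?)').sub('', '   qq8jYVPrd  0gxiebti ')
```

'    '

The pattern matches exactly 2 of a non-whitespace character; then one or more of a word character, then one or more of a non-digit (lazy) (captured).
Matches: at [3:13] → 'qq8jYVPrd '; at [14:23] → '0gxiebti '.
`sub` substitutes '' at each match site.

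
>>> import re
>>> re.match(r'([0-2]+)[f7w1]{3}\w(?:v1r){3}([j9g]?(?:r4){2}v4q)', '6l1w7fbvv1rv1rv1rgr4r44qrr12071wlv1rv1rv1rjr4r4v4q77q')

This matches one or more of a character in [0-2] (captured); then exactly 3 of one of [f7w1], then a word character, then the literal 'v1r' repeated 3 times; then optionally one of [j9g], then the literal 'r4' repeated 2 times, then the literal 'v4q' (captured).
`re.match` won't scan ahead — the pattern has to work from the very first character.
Here the pattern fails at index 0, so the call returns None.

None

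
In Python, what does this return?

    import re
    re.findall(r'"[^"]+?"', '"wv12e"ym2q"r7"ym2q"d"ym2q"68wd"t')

['"wv12e"', '"r7"', '"d"', '"68wd"']

No capturing groups, so `findall` returns the 4 full match strings.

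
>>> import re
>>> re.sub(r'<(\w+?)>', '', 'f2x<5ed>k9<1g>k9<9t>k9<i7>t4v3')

'f2xk9k9k9t4v3'

`sub` substitutes '' at each match site.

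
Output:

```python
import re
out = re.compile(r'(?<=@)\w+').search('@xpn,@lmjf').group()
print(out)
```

xpn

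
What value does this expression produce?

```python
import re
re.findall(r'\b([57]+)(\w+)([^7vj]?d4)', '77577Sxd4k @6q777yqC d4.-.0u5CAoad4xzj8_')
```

[('77577', 'Sx', 'd4')]

This matches a word boundary (`\b`, zero-width); then one or more of one of [57] (captured); then one or more of a word character (captured); then optionally any character except [7vj], then the literal 'd4' (captured).
Walking the string: at [0:9] match '77577Sxd4', groups = ('77577', 'Sx', 'd4').
With 3 capturing groups, `findall` returns a 3-tuple per match.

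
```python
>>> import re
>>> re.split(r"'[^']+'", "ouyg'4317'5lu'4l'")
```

['ouyg', '5lu', '']

Matches to split on: at [4:10] → "'4317'"; at [13:17] → "'4l'".
Each match becomes a cut point; 3 segments remain.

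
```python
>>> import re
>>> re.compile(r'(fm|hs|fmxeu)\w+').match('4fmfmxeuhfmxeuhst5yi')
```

None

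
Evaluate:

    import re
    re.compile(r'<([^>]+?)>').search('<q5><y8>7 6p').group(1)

`search` walks the string left to right and returns the first match it finds.
The match spans [0:4] → '<q5>'.
Captured: group 1 = 'q5'.

'q5'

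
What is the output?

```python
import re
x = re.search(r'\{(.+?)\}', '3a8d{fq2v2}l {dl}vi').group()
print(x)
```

{fq2v2}

`re.search` scans for the first position where the pattern succeeds.
The match spans [4:11] → '{fq2v2}'.
Captured: group 1 = 'fq2v2'.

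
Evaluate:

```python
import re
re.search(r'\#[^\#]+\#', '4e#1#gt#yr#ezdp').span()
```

(2, 5)

`re.search` scans for the first position where the pattern succeeds.
The match spans [2:5] → '#1#'.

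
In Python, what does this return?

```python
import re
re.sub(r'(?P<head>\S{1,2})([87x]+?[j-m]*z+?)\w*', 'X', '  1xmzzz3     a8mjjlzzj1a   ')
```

This matches 1 to 2 of a non-whitespace character (captured as 'head'); then one or more of one of [87x] (lazy), then zero or more of a character in [j-m], then one or more of the literal 'z' (lazy) (captured); then zero or more of a word character.
Matches: at [2:9] → '1xmzzz3'; at [14:25] → 'a8mjjlzzj1a'.
`sub` substitutes 'X' at each match site.

'  X     X   '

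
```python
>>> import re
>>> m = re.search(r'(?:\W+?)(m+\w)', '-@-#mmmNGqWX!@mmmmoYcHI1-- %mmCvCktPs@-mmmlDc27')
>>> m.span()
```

This matches one or more of a non-word character (lazy) (non-capturing group); then one or more of a literal 'm', then a word character (captured).
`re.search` scans for the first position where the pattern succeeds.
The match spans [0:8] → '-@-#mmmN'.
Captured: group 1 = 'mmmN'.

(0, 8)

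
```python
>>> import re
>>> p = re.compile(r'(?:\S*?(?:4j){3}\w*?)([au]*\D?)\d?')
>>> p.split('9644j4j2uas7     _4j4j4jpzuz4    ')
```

['9644j4j2uas7     ', 'p', 'zuz4    ']

A non-greedy quantifier consumes as few characters as it can — just enough that the remainder of the pattern still matches from where it stops; whatever follows it matches normally.
With a capturing group present, the delimiter's captured portion is kept in the result list.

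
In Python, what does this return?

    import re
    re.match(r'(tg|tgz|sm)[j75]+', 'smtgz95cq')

None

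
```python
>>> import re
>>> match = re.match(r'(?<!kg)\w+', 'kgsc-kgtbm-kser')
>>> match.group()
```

'kgsc'

`re.match` won't scan ahead — the pattern has to work from the very first character.
The match spans [0:4] → 'kgsc'.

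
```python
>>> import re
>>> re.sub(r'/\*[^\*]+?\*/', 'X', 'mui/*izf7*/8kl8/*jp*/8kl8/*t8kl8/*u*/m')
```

'muiX8kl8X8kl8/*t8kl8Xm'

Matches: at [3:11] → '/*izf7*/'; at [15:21] → '/*jp*/'; at [32:37] → '/*u*/'.
`sub` substitutes 'X' at each match site.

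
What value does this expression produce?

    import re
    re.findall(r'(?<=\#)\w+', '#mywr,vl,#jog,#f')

['mywr', 'jog', 'f']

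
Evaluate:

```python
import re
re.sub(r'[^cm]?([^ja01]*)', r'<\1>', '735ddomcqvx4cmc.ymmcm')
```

'<35ddomcqvx4cmc.ymmcm><>'

Pattern: optionally any character except [cm]; then zero or more of any character except [ja01] (captured).
Matches: at [0:21] → '735ddomcqvx4cmc.ymmcm'; at [21:21] → ''.
`\1` in the replacement pulls in group 1's text for each match.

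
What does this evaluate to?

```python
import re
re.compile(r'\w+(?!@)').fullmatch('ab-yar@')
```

A negative assertion filters positions out without eating any characters.
`re.fullmatch` requires the pattern to consume the entire string.
Here the string isn't matched end-to-end, so the call returns None.

None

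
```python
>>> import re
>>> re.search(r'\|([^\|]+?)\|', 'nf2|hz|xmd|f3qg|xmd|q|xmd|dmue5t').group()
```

'|hz|'

`re.search` tries every starting position until one works.
The match spans [3:7] → '|hz|'.
Captured: group 1 = 'hz'.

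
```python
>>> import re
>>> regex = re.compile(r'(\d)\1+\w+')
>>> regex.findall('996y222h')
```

['9']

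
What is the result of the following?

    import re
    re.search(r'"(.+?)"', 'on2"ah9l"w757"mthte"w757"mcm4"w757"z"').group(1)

'ah9l'

Lazy quantifiers expand one character at a time until the remainder of the pattern can match.
`re.search` scans for the first position where the pattern succeeds.
The match spans [3:9] → '"ah9l"'.
Captured: group 1 = 'ah9l'.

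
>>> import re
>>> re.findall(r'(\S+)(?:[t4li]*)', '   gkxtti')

['gkxtti']

This matches one or more of a non-whitespace character (captured); then zero or more of one of [t4li] (non-capturing group).
Because there's exactly one group, `findall` drops the full match and keeps group 1 from the one hit.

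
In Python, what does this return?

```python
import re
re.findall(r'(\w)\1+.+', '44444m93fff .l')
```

`\1` has to match the exact text group 1 already captured.
Scanning left to right: at [0:14] match '44444m93fff .l', group 1 = '4'.
With a single group, `findall` returns only what that group captured — 1 item.

['4']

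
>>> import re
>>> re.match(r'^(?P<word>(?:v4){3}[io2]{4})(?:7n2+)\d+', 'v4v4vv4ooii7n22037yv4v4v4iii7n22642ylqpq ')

This matches anchored at the start of the string; then the literal 'v4' repeated 3 times, then exactly 4 of one of [io2] (captured as 'word'); then the literal '7n', then one or more of the literal '2' (non-capturing group); then one or more of a digit.
`re.match` only tries the pattern at the start of the string.
Here the pattern fails at index 0, so the call returns None.

None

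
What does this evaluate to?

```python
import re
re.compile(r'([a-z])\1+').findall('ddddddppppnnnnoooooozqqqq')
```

['d', 'p', 'n', 'o', 'q']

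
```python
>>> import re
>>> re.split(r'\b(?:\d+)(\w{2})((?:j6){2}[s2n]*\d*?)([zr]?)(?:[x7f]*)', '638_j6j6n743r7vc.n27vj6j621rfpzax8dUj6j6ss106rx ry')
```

['', '8_', 'j6j6n', '', '43r7vc.n27vj6j621rfpzax8dUj6j6ss106rx ry']

Pattern: a word boundary (`\b`, zero-width); then one or more of a digit (non-capturing group); then exactly 2 of a word character (captured); then the literal 'j6' repeated 2 times, then zero or more of one of [s2n], then zero or more of a digit (lazy) (captured); then optionally one of [zr] (captured); then zero or more of one of [x7f] (non-capturing group).
With the lazy modifier that quantifier settles for the fewest repetitions that let the rest of the pattern succeed (the atoms after it are unaffected and can still be greedy).
Matches to split on: at [0:10] → '638_j6j6n7'.
With a capturing group present, the delimiter's captured portion is kept in the result list.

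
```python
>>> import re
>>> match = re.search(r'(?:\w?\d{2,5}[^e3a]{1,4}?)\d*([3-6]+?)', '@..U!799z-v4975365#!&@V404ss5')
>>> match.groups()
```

('5',)

The match spans [5:18] → '799z-v4975365'.
Captured: group 1 = '5'.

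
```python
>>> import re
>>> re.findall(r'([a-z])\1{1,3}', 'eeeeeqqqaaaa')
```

`\1` is not a pattern — it's the concrete string captured by group 1, re-applied verbatim.
`findall` collects group 1 from each match (3 total).

['e', 'q', 'a']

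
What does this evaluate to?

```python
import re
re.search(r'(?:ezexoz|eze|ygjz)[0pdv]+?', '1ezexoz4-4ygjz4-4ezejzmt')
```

Unlike `match`, `search` isn't anchored — it looks for the pattern anywhere in the string.
Here no position works, so the call returns None.

None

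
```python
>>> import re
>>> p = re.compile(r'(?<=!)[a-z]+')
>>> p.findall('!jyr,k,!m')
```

The `(?=…)`/`(?<=…)` assertion just peeks at neighbouring text; it doesn't advance the match position.
No capturing groups, so `findall` returns the 2 full match strings.

['jyr', 'm']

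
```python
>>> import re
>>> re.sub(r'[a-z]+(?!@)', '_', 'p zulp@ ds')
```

`(?!…)`/`(?<!…)` only lets a position through if the neighbouring text does NOT match; no characters are consumed.
Matches: at [0:1] → 'p'; at [2:5] → 'zul'; at [8:10] → 'ds'.
Each match is replaced by '_'.

'_ _p@ _'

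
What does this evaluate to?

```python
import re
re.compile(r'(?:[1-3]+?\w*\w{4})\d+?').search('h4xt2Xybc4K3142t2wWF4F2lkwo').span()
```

Pattern: one or more of a character in [1-3] (lazy), then zero or more of a word character, then exactly 4 of a word character (non-capturing group); then one or more of a digit (lazy).
The match spans [4:23] → '2Xybc4K3142t2wWF4F2'.

(4, 23)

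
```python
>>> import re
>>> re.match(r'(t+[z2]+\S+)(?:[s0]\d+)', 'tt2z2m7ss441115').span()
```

(0, 15)

With `match`, the pattern is implicitly anchored at the beginning.
The match spans [0:15] → 'tt2z2m7ss441115'.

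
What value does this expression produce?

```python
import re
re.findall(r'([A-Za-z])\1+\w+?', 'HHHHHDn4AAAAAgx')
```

['H', 'A']

`\1` is not a pattern — it's the concrete string captured by group 1, re-applied verbatim.
Walking the string: at [0:6] match 'HHHHHD', group 1 = 'H'; at [8:14] match 'AAAAAg', group 1 = 'A'.
`findall` collects group 1 from each match (2 total).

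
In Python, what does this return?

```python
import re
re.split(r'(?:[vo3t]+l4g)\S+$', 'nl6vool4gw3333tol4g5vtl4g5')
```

['nl6', '']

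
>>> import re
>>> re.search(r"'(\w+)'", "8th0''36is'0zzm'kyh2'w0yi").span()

(5, 11)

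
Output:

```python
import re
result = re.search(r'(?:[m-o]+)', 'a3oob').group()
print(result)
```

The pattern matches one or more of a character in [m-o] (non-capturing group).
Unlike `match`, `search` isn't anchored — it looks for the pattern anywhere in the string.
The match spans [2:4] → 'oo'.

oo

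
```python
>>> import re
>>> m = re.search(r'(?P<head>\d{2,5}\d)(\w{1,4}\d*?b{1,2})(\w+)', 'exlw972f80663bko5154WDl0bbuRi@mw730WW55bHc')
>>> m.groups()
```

('972', 'f80663b', 'ko5154WDl0bbuRi')

The match spans [4:29] → '972f80663bko5154WDl0bbuRi'.
Captured: group 1 = '972', group 2 = 'f80663b', group 3 = 'ko5154WDl0bbuRi'.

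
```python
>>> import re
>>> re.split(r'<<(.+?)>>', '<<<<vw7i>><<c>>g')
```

The `?` after the quantifier makes it lazy — it takes as little as possible before letting the rest of the pattern try.
Matches to split on: at [0:10] → '<<<<vw7i>>'; at [10:15] → '<<c>>'.
With a capturing group present, the delimiter's captured portion is kept in the result list.

['', '<<vw7i', '', 'c', 'g']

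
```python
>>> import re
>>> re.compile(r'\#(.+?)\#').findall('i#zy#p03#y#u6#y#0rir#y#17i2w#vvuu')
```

['zy', 'y', 'y', 'y']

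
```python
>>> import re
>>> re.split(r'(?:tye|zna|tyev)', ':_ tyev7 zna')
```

[':_ ', 'v7 ', '']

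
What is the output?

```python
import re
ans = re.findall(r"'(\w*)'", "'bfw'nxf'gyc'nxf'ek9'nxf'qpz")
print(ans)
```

Scanning left to right: at [0:5] match "'bfw'", group 1 = 'bfw'; at [8:13] match "'gyc'", group 1 = 'gyc'; at [16:21] match "'ek9'", group 1 = 'ek9'.
With a single group, `findall` returns only what that group captured — 3 items.

['bfw', 'gyc', 'ek9']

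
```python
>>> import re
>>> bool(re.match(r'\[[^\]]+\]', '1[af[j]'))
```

With `match`, the pattern is implicitly anchored at the beginning.
Here the pattern fails at index 0, so the call returns None, and `bool(None)` is False.

False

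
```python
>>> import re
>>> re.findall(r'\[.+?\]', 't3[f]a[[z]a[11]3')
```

['[f]', '[[z]', '[11]']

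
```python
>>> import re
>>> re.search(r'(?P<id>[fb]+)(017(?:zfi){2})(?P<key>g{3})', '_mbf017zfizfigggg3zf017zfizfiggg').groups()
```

The pattern matches one or more of one of [fb] (captured as 'id'); then the literal '017', then the literal 'zfi' repeated 2 times (captured); then exactly 3 of a literal 'g' (captured as 'key').
`re.search` scans for the first position where the pattern succeeds.
The match spans [2:16] → 'bf017zfizfiggg'.
Captured: group 1 = 'bf', group 2 = '017zfizfi', group 3 = 'ggg'.

('bf', '017zfizfi', 'ggg')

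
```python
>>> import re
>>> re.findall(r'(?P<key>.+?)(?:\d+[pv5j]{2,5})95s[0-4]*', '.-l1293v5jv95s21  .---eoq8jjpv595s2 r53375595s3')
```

Because the quantifier is non-greedy, it stops expanding at the earliest point where the rest of the pattern can succeed.
With a single group, `findall` returns only what that group captured — 3 items.

['.-l', '  .---eoq', ' r']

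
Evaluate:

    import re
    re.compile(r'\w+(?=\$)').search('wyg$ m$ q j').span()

The lookaround is zero-width — it requires the adjacent text to match without consuming it, so the asserted text isn't part of the match.
`search` walks the string left to right and returns the first match it finds.
The match spans [0:3] → 'wyg'.

(0, 3)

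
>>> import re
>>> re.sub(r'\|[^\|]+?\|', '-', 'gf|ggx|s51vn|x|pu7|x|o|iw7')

Matches: at [2:7] → '|ggx|'; at [12:15] → '|x|'; at [18:21] → '|x|'.
Every occurrence is swapped for '-'.

'gf-s51vn-pu7-o|iw7'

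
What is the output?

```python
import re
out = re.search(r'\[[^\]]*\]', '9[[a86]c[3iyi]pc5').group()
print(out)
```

[[a86]

The match spans [1:7] → '[[a86]'.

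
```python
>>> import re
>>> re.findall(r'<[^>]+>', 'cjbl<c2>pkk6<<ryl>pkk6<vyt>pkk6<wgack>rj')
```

Matches: at [4:8] → '<c2>'; at [12:18] → '<<ryl>'; at [22:27] → '<vyt>'; at [31:38] → '<wgack>'.
With no groups in the pattern, `findall` gives back each whole match — 4 here.

['<c2>', '<<ryl>', '<vyt>', '<wgack>']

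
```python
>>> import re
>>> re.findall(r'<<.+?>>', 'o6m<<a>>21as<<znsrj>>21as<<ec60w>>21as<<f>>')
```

['<<a>>', '<<znsrj>>', '<<ec60w>>', '<<f>>']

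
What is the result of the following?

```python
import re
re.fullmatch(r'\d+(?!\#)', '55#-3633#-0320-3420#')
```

None

`fullmatch` succeeds only if the pattern covers the string from start to end.
Here the string isn't matched end-to-end, so the call returns None.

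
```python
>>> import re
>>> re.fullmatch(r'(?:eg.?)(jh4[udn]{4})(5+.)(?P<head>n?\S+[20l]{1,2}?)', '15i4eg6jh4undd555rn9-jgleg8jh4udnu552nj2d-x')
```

This matches the literal 'eg', then optionally any character (non-capturing group); then the literal 'jh4', then exactly 4 of one of [udn] (captured); then one or more of the literal '5', then any character (captured); then optionally a literal 'n', then one or more of a non-whitespace character, then 1 to 2 of one of [20l] (lazy) (captured as 'head').
For `fullmatch`, every character of the input must be accounted for by the pattern.
Here the pattern can't cover the whole string, so the call returns None.

None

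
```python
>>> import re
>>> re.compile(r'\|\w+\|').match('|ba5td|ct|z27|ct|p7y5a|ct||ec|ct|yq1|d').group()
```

`re.match` only tries the pattern at the start of the string.
The match spans [0:7] → '|ba5td|'.

'|ba5td|'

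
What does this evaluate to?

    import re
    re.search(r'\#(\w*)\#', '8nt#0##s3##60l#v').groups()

Unlike `match`, `search` isn't anchored — it looks for the pattern anywhere in the string.
The match spans [3:6] → '#0#'.
Captured: group 1 = '0'.

('0',)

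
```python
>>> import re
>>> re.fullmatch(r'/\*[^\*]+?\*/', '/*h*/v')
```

None

For `fullmatch`, every character of the input must be accounted for by the pattern.
Here the string isn't matched end-to-end, so the call returns None.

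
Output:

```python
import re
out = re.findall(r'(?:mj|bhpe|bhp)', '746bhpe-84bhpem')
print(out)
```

['bhpe', 'bhpe']

The regex engine tests alternatives in the order written; an earlier branch that matches wins even if a later one would match more.
`findall` yields the raw match text (2 of them) because the pattern has no groups.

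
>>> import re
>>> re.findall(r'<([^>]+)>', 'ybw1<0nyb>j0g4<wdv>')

['0nyb', 'wdv']

One capturing group, so `findall` returns just the captured substring from each match — 2 in all.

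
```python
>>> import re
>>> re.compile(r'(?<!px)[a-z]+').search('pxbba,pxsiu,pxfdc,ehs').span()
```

`(?!…)`/`(?<!…)` only lets a position through if the neighbouring text does NOT match; no characters are consumed.
The match spans [0:5] → 'pxbba'.

(0, 5)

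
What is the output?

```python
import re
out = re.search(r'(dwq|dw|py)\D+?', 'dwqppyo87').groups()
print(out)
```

The match spans [0:4] → 'dwqp'.
Captured: group 1 = 'dwq'.

('dwq',)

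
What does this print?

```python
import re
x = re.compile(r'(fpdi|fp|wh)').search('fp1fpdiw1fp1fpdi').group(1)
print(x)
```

fp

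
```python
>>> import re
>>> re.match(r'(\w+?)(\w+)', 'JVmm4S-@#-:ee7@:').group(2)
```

'Vmm4S'

The match spans [0:6] → 'JVmm4S'.
Captured: group 1 = 'J', group 2 = 'Vmm4S'.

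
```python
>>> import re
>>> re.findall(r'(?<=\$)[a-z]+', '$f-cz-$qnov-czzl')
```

The positive lookaround only admits positions where the adjacent text matches; those characters stay outside the span.
`findall` yields the raw match text (2 of them) because the pattern has no groups.

['f', 'qnov']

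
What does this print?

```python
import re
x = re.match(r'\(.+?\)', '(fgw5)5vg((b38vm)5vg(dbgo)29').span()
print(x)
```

`re.match` won't scan ahead — the pattern has to work from the very first character.
The match spans [0:6] → '(fgw5)'.

(0, 6)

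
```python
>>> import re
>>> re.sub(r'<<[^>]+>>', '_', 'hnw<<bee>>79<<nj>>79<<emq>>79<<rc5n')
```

'hnw_79_79_79<<rc5n'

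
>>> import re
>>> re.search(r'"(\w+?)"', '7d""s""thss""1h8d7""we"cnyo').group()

'"s"'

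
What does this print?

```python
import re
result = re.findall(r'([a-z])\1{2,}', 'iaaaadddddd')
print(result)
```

['a', 'd']

`\1` has to match the exact text group 1 already captured.
One capturing group, so `findall` returns just the captured substring from each match — 2 in all.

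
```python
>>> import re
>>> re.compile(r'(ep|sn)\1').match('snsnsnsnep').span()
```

(0, 4)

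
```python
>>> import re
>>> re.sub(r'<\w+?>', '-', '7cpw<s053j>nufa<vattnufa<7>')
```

'7cpw-nufa<vattnufa-'

Matches: at [4:11] → '<s053j>'; at [24:27] → '<7>'.
Each match is replaced by '-'.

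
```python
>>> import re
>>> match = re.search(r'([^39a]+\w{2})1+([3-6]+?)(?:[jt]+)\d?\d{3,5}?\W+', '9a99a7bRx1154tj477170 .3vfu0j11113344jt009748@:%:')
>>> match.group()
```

'7bRx1154tj477170 .'

This matches one or more of any character except [39a], then exactly 2 of a word character (captured); then one or more of a literal '1'; then one or more of a character in [3-6] (lazy) (captured); then one or more of one of [jt] (non-capturing group); then optionally a digit, then 3 to 5 of a digit (lazy), then one or more of a non-word character.
Unlike `match`, `search` isn't anchored — it looks for the pattern anywhere in the string.
The match spans [5:23] → '7bRx1154tj477170 .'.
Captured: group 1 = '7bRx1', group 2 = '54'.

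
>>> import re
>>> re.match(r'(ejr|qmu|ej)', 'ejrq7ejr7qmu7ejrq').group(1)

Alternation isn't longest-match — the leftmost alternative that fits at this position is chosen.
`re.match` only tries the pattern at the start of the string.
The match spans [0:3] → 'ejr'.
Captured: group 1 = 'ejr'.

'ejr'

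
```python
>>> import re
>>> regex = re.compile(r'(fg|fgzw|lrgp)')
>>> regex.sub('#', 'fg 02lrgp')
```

'# 02#'

Matches: at [0:2] → 'fg'; at [5:9] → 'lrgp'.
Every occurrence is swapped for '#'.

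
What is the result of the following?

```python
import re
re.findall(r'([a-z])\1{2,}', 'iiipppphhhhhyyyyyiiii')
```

`\1` is not a pattern — it's the concrete string captured by group 1, re-applied verbatim.
Scanning left to right: at [0:3] match 'iii', group 1 = 'i'; at [3:7] match 'pppp', group 1 = 'p'; at [7:12] match 'hhhhh', group 1 = 'h'; at [12:17] match 'yyyyy', group 1 = 'y'; at [17:21] match 'iiii', group 1 = 'i'.
With a single group, `findall` returns only what that group captured — 5 items.

['i', 'p', 'h', 'y', 'i']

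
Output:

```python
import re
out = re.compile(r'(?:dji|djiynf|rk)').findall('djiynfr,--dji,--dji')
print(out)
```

['dji', 'dji', 'dji']

`|` is ordered: at each position the engine commits to the first alternative that works.
Matches: at [0:3] → 'dji'; at [10:13] → 'dji'; at [16:19] → 'dji'.
Since nothing is captured, `findall` lists the 3 matched substrings directly.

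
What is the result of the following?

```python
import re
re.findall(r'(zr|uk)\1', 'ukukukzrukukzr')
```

`\1` is not a pattern — it's the concrete string captured by group 1, re-applied verbatim.
One capturing group, so `findall` returns just the captured substring from each match — 2 in all.

['uk', 'uk']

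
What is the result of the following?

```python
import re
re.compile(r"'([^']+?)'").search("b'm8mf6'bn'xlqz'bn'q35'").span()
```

The match spans [1:8] → "'m8mf6'".

(1, 8)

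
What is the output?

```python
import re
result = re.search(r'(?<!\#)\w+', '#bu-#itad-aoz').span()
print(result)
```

(2, 3)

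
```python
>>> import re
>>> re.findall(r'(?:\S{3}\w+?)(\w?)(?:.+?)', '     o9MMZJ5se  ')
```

The pattern matches exactly 3 of a non-whitespace character, then one or more of a word character (lazy) (non-capturing group); then optionally a word character (captured); then one or more of any character (lazy) (non-capturing group).
A non-greedy quantifier consumes as few characters as it can — just enough that the remainder of the pattern still matches from where it stops; whatever follows it matches normally.
Walking the string: at [5:11] match 'o9MMZJ', group 1 = 'Z'.
One capturing group, so `findall` returns just the captured substring from the one match — 1 in all.

['Z']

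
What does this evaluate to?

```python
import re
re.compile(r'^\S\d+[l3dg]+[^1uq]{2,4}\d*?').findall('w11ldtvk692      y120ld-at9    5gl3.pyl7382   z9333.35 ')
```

['w11ldtvk6']

The pattern matches anchored at the start of the string; then a non-whitespace character, then one or more of a digit, then one or more of one of [l3dg]; then 2 to 4 of any character except [1uq], then zero or more of a digit (lazy).
A `+?`/`*?`/`{m,n}?` starts at its minimum and grows only as far as needed for what follows to match.
Walking the string: at [0:9] → 'w11ldtvk6'.
Since nothing is captured, `findall` lists the 1 matched substring directly.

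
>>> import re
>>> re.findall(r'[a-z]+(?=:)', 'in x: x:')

Because the assertion is zero-width, the text it checks is not consumed and won't appear in the result.
With no groups in the pattern, `findall` gives back each whole match — 2 here.

['x', 'x']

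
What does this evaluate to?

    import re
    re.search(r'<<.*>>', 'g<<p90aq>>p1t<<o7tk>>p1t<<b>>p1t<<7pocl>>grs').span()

`re.search` scans for the first position where the pattern succeeds.
The match spans [1:41] → '<<p90aq>>p1t<<o7tk>>p1t<<b>>p1t<<7pocl>>'.

(1, 41)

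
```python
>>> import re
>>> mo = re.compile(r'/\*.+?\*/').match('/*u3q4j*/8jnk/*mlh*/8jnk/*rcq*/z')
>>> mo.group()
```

Lazy quantifiers expand one character at a time until the remainder of the pattern can match.
`match` is anchored at position 0; if the pattern doesn't fit there, it returns None.
The match spans [0:9] → '/*u3q4j*/'.

'/*u3q4j*/'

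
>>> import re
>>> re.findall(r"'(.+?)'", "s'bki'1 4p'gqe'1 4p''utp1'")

['bki', 'gqe', "'utp1"]

The `?` after the quantifier makes it lazy — it takes as little as possible before letting the rest of the pattern try.
Scanning left to right: at [1:6] match "'bki'", group 1 = 'bki'; at [10:15] match "'gqe'", group 1 = 'gqe'; at [19:26] match "''utp1'", group 1 = "'utp1".
With a single group, `findall` returns only what that group captured — 3 items.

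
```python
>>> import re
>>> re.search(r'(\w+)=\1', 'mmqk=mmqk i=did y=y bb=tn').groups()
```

('mmqk',)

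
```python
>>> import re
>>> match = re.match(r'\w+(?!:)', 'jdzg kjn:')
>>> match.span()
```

(0, 4)

A negative assertion filters positions out without eating any characters.
With `match`, the pattern is implicitly anchored at the beginning.
The match spans [0:4] → 'jdzg'.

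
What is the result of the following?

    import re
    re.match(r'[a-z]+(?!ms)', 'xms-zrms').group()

`match` is anchored at position 0; if the pattern doesn't fit there, it returns None.
The match spans [0:3] → 'xms'.

'xms'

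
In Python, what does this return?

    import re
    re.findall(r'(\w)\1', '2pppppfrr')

['p', 'p', 'r']

`\1` has to match the exact text group 1 already captured.
With a single group, `findall` returns only what that group captured — 3 items.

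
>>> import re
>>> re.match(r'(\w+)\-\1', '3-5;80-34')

The backreference `\1` re-matches whatever the first group consumed, character for character.
With `match`, the pattern is implicitly anchored at the beginning.
Here the string doesn't start with a match, so the call returns None.

None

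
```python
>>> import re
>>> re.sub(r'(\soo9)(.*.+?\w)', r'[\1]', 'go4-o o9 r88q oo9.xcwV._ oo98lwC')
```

'go4-o o9 r88q[ oo9]'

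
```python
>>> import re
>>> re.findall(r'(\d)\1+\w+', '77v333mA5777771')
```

['7']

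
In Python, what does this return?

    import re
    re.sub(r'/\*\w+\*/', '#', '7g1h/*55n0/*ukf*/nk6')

Every occurrence is swapped for '#'.

'7g1h/*55n0#nk6'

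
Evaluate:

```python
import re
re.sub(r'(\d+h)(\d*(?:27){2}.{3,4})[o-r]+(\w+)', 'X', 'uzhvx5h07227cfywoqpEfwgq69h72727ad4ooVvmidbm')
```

'uzhvx5h07227cfywoqpEfwgqX'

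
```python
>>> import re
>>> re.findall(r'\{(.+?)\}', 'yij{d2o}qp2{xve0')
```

Scanning left to right: at [3:8] match '{d2o}', group 1 = 'd2o'.
One capturing group, so `findall` returns just the captured substring from the one match — 1 in all.

['d2o']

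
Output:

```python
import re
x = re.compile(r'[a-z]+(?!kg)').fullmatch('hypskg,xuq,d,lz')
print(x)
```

None

`re.fullmatch` is like wrapping the pattern in `^…$` (in single-line mode).
Here the string isn't matched end-to-end, so the call returns None.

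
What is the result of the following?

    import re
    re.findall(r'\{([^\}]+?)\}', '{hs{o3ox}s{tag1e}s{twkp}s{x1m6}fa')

['hs{o3ox', 'tag1e', 'twkp', 'x1m6']

Walking the string: at [0:9] match '{hs{o3ox}', group 1 = 'hs{o3ox'; at [10:17] match '{tag1e}', group 1 = 'tag1e'; at [18:24] match '{twkp}', group 1 = 'twkp'; at [25:31] match '{x1m6}', group 1 = 'x1m6'.
`findall` collects group 1 from each match (4 total).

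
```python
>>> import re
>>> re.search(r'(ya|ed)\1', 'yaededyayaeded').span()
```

(2, 6)

`\1` is not a pattern — it's the concrete string captured by group 1, re-applied verbatim.
The match spans [2:6] → 'eded'.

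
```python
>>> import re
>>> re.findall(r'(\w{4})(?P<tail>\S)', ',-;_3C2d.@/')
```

2 groups means the one result is a tuple of 2 captured strings — 1 here.

[('_3C2', 'd')]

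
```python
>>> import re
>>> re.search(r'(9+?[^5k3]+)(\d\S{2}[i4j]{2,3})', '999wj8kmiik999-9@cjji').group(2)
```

'8kmii'

The match spans [0:10] → '999wj8kmii'.
Captured: group 1 = '999wj', group 2 = '8kmii'.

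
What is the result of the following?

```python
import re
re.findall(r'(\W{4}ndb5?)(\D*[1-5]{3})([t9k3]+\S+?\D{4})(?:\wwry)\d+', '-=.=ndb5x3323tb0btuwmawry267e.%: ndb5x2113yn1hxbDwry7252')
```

Pattern: exactly 4 of a non-word character, then the literal 'ndb', then optionally a literal '5' (captured); then zero or more of a non-digit, then exactly 3 of a character in [1-5] (captured); then one or more of one of [t9k3], then one or more of a non-whitespace character (lazy), then exactly 4 of a non-digit (captured); then a word character, then the literal 'wry' (non-capturing group); then one or more of a digit.
Walking the string: at [0:28] match '-=.=ndb5x3323tb0btuwmawry267', groups = ('-=.=ndb5', 'x332', '3tb0btuwm').
`findall` packs the 3 group values into a tuple for every match.

[('-=.=ndb5', 'x332', '3tb0btuwm')]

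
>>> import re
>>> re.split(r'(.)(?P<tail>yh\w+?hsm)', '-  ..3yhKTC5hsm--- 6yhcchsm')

['-  ..', '3', 'yhKTC5hsm', '--- ', '6', 'yhcchsm', '']

This matches any character (captured); then the literal 'yh', then one or more of a word character (lazy), then the literal 'hsm' (captured as 'tail').
Matches to split on: at [5:15] → '3yhKTC5hsm'; at [19:27] → '6yhcchsm'.
`re.split` interleaves the captured-group text with the surrounding fragments.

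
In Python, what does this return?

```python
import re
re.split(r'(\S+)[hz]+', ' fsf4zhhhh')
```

[' ', 'fsf4zhhh', '']

Pattern: one or more of a non-whitespace character (captured); then one or more of one of [hz].
Matches to split on: at [1:10] → 'fsf4zhhhh'.
Because the pattern has a capturing group, `split` also inserts each captured text between the pieces.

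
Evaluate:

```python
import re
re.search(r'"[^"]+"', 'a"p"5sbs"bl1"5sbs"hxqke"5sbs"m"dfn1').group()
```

The match spans [1:4] → '"p"'.

'"p"'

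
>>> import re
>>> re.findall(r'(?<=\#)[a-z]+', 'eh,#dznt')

['dznt']

The lookaround is zero-width — it requires the adjacent text to match without consuming it, so the asserted text isn't part of the match.
Since nothing is captured, `findall` lists the 1 matched substring directly.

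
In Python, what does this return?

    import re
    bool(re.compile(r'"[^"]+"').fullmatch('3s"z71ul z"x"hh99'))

False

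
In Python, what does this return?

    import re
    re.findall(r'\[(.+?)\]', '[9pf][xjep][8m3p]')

The `?` after the quantifier makes it lazy — it takes as little as possible before letting the rest of the pattern try.
`findall` collects group 1 from each match (3 total).

['9pf', 'xjep', '8m3p']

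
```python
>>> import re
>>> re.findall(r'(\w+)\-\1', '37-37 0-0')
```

After group 1 captures some text, `\1` only succeeds where that same text appears again.
One capturing group, so `findall` returns just the captured substring from each match — 2 in all.

['37', '0']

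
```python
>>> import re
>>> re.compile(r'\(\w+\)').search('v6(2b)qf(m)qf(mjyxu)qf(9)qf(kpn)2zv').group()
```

'(2b)'

The match spans [2:6] → '(2b)'.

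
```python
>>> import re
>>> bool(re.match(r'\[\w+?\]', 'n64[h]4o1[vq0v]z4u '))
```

`re.match` won't scan ahead — the pattern has to work from the very first character.
Here position 0 doesn't satisfy it, so the call returns None, and `bool(None)` is False.

False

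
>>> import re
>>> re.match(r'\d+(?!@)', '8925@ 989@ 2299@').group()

'892'

`match` is anchored at position 0; if the pattern doesn't fit there, it returns None.
The match spans [0:3] → '892'.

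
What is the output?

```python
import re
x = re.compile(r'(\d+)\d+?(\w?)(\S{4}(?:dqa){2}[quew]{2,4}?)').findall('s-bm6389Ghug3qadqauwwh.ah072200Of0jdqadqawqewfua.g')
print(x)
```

[('07220', '', 'Of0jdqadqawq')]

This matches one or more of a digit (captured); then one or more of a digit (lazy); then optionally a word character (captured); then exactly 4 of a non-whitespace character, then the literal 'dqa' repeated 2 times, then 2 to 4 of one of [quew] (lazy) (captured).
Scanning left to right: at [25:43] match '072200Of0jdqadqawq', groups = ('07220', '', 'Of0jdqadqawq').
Multiple groups make `findall` return tuples — one 3-tuple for the one match.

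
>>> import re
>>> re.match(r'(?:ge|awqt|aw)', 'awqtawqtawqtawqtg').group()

'awqt'

The regex engine tests alternatives in the order written; an earlier branch that matches wins even if a later one would match more.
`match` is anchored at position 0; if the pattern doesn't fit there, it returns None.
The match spans [0:4] → 'awqt'.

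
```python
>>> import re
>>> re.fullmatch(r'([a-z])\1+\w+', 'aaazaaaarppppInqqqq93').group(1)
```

'a'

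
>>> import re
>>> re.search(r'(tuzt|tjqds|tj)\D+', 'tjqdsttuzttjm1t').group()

`re.search` scans for the first position where the pattern succeeds.
The match spans [0:13] → 'tjqdsttuzttjm'.
Captured: group 1 = 'tjqds'.

'tjqdsttuzttjm'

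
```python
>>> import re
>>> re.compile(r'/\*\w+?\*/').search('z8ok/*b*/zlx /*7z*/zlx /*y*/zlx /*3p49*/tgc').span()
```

(4, 9)

Unlike `match`, `search` isn't anchored — it looks for the pattern anywhere in the string.
The match spans [4:9] → '/*b*/'.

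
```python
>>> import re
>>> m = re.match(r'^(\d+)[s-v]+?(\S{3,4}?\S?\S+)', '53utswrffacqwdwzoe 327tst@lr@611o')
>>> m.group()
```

Pattern: anchored at the start of the string; then one or more of a digit (captured); then one or more of a character in [s-v] (lazy); then 3 to 4 of a non-whitespace character (lazy), then optionally a non-whitespace character, then one or more of a non-whitespace character (captured).
With `match`, the pattern is implicitly anchored at the beginning.
The match spans [0:18] → '53utswrffacqwdwzoe'.
Captured: group 1 = '53', group 2 = 'tswrffacqwdwzoe'.

'53utswrffacqwdwzoe'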